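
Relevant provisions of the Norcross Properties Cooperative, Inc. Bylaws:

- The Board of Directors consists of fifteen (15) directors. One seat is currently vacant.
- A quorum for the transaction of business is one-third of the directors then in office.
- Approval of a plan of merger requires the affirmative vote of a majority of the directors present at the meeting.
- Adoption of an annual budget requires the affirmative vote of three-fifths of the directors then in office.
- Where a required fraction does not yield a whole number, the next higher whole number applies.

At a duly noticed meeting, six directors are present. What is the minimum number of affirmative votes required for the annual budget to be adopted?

9

The annual budget requires three-fifths of the directors then in office (14).
3/5 of 14 = 8.40, rounded up to 9.
(Only 6 can vote, so the annual budget cannot pass at this meeting, but the required vote is still 9.)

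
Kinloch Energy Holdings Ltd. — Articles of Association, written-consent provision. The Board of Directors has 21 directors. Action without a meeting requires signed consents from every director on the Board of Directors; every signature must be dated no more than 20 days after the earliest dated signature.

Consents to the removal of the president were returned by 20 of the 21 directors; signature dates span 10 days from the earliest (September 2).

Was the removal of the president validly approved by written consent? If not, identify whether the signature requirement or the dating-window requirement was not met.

Signatures required: all of 21 — unanimous means all 21, so 21 needed; 20 signed. Insufficient.
Dating window: the latest signature is 10 days after the earliest; the limit is 20 days. Within the window.

Not effective — insufficient signatures.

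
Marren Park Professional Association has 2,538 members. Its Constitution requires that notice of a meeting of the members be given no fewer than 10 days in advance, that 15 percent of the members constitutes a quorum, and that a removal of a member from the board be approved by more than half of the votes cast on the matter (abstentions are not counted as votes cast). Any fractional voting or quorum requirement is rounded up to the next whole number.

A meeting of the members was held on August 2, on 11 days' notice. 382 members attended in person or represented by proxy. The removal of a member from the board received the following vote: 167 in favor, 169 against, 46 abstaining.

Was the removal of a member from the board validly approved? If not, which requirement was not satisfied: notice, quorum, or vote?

Invalid — vote requirement not satisfied.

Notice: 11 days given; 10 required. Satisfied.
Quorum: 15% of 2,538 = 380.70, rounded up to 381; 382 present. Satisfied.
Vote: requires a majority of the votes cast (382 − 46 abstaining = 336); a majority of 336 is 169, so 169 needed; 167 in favor. Not satisfied.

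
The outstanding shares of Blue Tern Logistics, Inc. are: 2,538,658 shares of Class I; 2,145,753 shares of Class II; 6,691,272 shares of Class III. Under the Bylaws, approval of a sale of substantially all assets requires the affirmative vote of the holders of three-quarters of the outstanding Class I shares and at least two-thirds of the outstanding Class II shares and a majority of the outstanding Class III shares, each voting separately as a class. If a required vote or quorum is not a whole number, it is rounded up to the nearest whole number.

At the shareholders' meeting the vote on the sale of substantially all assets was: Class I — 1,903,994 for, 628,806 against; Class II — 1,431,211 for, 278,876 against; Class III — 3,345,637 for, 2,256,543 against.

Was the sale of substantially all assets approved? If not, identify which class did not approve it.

Approved — every class gave the required vote.

Class I: 3/4 of 2538658 = 1903993.50, rounded up to 1903994; 1,903,994 required, 1,903,994 in favor — approved.
Class II: 2/3 of 2145753 = 1430502; 1,430,502 required, 1,431,211 in favor — approved.
Class III: a majority of 6691272 is 3345637; 3,345,637 required, 3,345,637 in favor — approved.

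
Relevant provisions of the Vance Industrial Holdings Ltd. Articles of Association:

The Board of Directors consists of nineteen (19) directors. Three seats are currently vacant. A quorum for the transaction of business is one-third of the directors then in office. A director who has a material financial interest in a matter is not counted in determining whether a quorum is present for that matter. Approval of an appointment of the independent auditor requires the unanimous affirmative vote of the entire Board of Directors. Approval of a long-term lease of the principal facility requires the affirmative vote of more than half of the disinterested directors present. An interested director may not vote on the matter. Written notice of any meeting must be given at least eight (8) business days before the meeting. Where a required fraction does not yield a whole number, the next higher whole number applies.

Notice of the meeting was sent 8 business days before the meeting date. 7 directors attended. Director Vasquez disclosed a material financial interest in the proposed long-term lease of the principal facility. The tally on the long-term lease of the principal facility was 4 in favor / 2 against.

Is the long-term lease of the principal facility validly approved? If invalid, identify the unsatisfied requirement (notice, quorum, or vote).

Notice: 8 business days given; 8 required (8 ≥ 8). Satisfied.
Quorum: 7 present, but the 1 interested director does not count, leaving 6. Quorum is 6. Satisfied.
Vote: the long-term lease of the principal facility requires a majority of the disinterested directors present (7 − 1 = 6). A majority of 6 is 4, so 4 affirmative votes are needed; 4 voted in favor. Satisfied.

Valid — all requirements satisfied.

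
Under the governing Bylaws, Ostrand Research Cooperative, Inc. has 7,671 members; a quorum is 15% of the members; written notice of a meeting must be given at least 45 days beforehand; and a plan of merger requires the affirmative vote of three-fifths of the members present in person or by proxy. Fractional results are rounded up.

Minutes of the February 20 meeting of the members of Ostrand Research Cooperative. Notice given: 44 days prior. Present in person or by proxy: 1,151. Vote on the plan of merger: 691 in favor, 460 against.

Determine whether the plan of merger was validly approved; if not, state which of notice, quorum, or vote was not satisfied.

Notice: 44 days given; 45 required. Not satisfied.
Quorum: 15% of 7,671 = 1,150.65, rounded up to 1,151; 1,151 present. Satisfied.
Vote: requires three-fifths of those present (1,151); 3/5 of 1151 = 690.60, rounded up to 691, so 691 needed; 691 in favor. Satisfied.

Invalid — notice requirement not satisfied.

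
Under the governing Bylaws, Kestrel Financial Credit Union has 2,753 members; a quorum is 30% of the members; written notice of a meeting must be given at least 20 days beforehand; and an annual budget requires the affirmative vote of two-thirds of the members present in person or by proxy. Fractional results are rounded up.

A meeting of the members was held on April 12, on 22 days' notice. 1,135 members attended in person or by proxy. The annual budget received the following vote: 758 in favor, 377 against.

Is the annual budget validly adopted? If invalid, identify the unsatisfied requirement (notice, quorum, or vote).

Notice: 22 days given; 20 required. Satisfied.
Quorum: 30% of 2,753 = 825.90, rounded up to 826; 1,135 present. Satisfied.
Vote: requires two-thirds of those present (1,135); 2/3 of 1135 = 756.67, rounded up to 757, so 757 needed; 758 in favor. Satisfied.

Valid — all requirements satisfied.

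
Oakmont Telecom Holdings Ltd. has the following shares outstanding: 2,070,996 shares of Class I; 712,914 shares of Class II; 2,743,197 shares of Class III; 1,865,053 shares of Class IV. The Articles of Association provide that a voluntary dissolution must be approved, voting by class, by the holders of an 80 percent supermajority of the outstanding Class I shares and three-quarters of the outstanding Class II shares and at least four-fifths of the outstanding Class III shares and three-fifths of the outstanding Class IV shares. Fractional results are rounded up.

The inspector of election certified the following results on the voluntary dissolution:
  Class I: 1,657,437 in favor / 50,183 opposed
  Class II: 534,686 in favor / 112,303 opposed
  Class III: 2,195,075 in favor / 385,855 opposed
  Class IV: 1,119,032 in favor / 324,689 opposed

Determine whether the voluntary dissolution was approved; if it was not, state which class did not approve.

Approved — every class gave the required vote.

Class I: 4/5 of 2070996 = 1656796.80, rounded up to 1656797; 1,656,797 required, 1,657,437 in favor — approved.
Class II: 3/4 of 712914 = 534685.50, rounded up to 534686; 534,686 required, 534,686 in favor — approved.
Class III: 4/5 of 2743197 = 2194557.60, rounded up to 2194558; 2,194,558 required, 2,195,075 in favor — approved.
Class IV: 3/5 of 1865053 = 1119031.80, rounded up to 1119032; 1,119,032 required, 1,119,032 in favor — approved.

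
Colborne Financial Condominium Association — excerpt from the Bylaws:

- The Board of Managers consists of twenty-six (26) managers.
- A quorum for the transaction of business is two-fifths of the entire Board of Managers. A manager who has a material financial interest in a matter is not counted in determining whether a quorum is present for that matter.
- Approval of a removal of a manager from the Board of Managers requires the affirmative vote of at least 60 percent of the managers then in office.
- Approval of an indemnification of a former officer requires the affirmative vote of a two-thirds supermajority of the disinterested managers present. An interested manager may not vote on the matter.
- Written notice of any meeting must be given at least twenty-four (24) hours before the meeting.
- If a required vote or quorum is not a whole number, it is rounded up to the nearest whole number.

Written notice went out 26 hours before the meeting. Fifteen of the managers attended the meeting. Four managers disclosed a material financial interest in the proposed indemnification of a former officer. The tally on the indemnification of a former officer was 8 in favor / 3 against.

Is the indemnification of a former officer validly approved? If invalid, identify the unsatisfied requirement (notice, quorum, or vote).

Valid — all requirements satisfied.

Notice: 26 hours given; 24 required (26 ≥ 24). Satisfied.
Quorum: 15 present, but the 4 interested managers do not count, leaving 11. Quorum is 11. Satisfied.
Vote: the indemnification of a former officer requires two-thirds of the disinterested managers present (15 − 4 = 11). 2/3 of 11 = 7.33, rounded up to 8, so 8 affirmative votes are needed; 8 voted in favor. Satisfied.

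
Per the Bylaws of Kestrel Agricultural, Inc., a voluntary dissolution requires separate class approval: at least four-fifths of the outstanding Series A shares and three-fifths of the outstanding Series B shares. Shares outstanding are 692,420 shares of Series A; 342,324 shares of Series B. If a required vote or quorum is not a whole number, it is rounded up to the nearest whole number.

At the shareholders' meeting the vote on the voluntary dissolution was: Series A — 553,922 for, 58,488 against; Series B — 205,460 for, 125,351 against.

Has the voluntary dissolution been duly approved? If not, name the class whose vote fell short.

Series A: 4/5 of 692420 = 553936; 553,936 required, 553,922 in favor — not approved.
Series B: 3/5 of 342324 = 205394.40, rounded up to 205395; 205,395 required, 205,460 in favor — approved.

Not approved — the Series A shares did not give the required vote.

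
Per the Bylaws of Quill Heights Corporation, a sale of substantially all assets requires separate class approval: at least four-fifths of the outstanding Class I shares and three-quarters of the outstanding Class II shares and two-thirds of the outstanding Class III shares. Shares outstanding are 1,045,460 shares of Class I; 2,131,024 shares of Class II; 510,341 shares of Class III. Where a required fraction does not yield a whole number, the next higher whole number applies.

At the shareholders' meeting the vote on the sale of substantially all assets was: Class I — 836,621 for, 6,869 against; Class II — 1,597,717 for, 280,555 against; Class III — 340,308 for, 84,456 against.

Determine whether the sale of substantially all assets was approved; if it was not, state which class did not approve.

Not approved — the Class II shares did not give the required vote.

Class I: 4/5 of 1045460 = 836368; 836,368 required, 836,621 in favor — approved.
Class II: 3/4 of 2131024 = 1598268; 1,598,268 required, 1,597,717 in favor — not approved.
Class III: 2/3 of 510341 = 340227.33, rounded up to 340228; 340,228 required, 340,308 in favor — approved.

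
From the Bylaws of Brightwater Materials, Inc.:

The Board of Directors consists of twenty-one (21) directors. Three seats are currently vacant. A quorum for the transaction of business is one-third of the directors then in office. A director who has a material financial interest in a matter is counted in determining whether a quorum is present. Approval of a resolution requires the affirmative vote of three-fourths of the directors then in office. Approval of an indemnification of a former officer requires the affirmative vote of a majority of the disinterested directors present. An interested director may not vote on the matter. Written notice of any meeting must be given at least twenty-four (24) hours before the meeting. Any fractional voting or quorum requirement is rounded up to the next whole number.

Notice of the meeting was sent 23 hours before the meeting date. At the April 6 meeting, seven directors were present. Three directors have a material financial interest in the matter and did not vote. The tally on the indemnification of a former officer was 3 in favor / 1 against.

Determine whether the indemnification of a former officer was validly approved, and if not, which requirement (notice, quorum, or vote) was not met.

Notice: 23 hours given; 24 required (23 < 24). Not satisfied.
Quorum: 7 present (interested directors count toward quorum); quorum is 6. Satisfied.
Vote: the indemnification of a former officer requires a majority of the disinterested directors present (7 − 3 = 4). A majority of 4 is 3, so 3 affirmative votes are needed; 3 voted in favor. Satisfied.

Invalid — notice requirement not satisfied.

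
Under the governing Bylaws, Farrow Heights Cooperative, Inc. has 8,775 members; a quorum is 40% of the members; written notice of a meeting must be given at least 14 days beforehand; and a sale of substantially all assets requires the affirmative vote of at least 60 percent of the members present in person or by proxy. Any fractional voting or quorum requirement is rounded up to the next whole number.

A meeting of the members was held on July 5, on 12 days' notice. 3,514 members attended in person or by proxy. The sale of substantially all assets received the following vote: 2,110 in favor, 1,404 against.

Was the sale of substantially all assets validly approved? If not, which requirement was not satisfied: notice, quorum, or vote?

Notice: 12 days given; 14 required. Not satisfied.
Quorum: 40% of 8,775 = 3,510; 3,514 present. Satisfied.
Vote: requires three-fifths of those present (3,514); 3/5 of 3514 = 2108.40, rounded up to 2109, so 2,109 needed; 2,110 in favor. Satisfied.

Invalid — notice requirement not satisfied.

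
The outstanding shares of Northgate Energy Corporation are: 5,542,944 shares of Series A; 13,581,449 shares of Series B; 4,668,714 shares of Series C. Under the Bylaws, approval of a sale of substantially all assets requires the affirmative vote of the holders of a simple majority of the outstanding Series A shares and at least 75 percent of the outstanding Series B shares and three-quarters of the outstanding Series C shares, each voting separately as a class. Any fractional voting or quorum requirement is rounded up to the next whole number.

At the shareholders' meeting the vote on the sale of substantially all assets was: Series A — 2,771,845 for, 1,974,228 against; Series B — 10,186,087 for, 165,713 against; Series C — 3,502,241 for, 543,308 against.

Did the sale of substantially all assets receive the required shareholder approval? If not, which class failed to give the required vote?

Approved — every class gave the required vote.

Series A: a majority of 5542944 is 2771473; 2,771,473 required, 2,771,845 in favor — approved.
Series B: 3/4 of 13581449 = 10186086.75, rounded up to 10186087; 10,186,087 required, 10,186,087 in favor — approved.
Series C: 3/4 of 4668714 = 3501535.50, rounded up to 3501536; 3,501,536 required, 3,502,241 in favor — approved.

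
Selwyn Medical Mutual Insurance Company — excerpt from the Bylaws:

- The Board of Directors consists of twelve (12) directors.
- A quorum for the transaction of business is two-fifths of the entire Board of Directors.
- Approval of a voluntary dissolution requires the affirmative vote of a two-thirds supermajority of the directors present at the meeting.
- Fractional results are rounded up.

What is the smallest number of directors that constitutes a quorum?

2/5 of 12 = 4.80, rounded up to 5.

5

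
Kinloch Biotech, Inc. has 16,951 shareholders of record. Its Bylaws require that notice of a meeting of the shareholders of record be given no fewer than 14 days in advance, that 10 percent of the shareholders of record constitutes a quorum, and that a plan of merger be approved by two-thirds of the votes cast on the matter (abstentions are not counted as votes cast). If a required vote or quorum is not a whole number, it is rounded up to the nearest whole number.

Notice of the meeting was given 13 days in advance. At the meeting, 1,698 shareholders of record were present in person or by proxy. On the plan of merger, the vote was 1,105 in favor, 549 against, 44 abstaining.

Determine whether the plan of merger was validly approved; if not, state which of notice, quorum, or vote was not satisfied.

Notice: 13 days given; 14 required. Not satisfied.
Quorum: 10% of 16,951 = 1,695.10, rounded up to 1,696; 1,698 present. Satisfied.
Vote: requires two-thirds of the votes cast (1,698 − 44 abstaining = 1,654); 2/3 of 1654 = 1102.67, rounded up to 1103, so 1,103 needed; 1,105 in favor. Satisfied.

Invalid — notice requirement not satisfied.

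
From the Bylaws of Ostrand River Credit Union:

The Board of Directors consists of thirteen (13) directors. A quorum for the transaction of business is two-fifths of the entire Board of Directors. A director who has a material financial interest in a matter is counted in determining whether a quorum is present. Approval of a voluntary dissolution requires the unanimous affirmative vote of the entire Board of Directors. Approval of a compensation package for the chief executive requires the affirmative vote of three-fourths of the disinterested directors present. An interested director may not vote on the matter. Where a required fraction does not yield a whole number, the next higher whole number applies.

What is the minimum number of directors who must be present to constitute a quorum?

2/5 of 13 = 5.20, rounded up to 6.

6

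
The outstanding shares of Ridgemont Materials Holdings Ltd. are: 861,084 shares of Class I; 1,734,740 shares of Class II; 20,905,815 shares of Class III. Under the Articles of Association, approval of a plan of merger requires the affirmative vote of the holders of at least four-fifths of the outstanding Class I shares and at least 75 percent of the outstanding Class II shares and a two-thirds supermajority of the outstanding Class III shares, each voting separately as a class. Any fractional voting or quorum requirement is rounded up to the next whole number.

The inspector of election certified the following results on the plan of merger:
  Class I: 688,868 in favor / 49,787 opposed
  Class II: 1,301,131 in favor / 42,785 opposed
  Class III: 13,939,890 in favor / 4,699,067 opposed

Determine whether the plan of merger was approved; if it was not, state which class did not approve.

Class I: 4/5 of 861084 = 688867.20, rounded up to 688868; 688,868 required, 688,868 in favor — approved.
Class II: 3/4 of 1734740 = 1301055; 1,301,055 required, 1,301,131 in favor — approved.
Class III: 2/3 of 20905815 = 13937210; 13,937,210 required, 13,939,890 in favor — approved.

Approved — every class gave the required vote.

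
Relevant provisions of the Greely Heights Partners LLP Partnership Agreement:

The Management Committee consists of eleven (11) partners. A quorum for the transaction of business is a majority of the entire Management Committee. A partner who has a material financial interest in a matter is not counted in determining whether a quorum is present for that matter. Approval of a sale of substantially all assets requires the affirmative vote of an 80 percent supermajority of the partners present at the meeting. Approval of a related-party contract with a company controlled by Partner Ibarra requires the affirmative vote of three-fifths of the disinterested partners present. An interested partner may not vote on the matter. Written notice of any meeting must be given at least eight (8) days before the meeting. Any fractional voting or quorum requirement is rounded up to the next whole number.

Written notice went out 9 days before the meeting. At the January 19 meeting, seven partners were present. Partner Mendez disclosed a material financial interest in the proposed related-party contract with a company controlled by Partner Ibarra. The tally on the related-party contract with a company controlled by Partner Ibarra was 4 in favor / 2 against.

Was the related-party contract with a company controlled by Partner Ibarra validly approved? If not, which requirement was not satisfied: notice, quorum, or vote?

Notice: 9 days given; 8 required (9 ≥ 8). Satisfied.
Quorum: 7 present, but the 1 interested partner does not count, leaving 6. Quorum is 6. Satisfied.
Vote: the related-party contract with a company controlled by Partner Ibarra requires three-fifths of the disinterested partners present (7 − 1 = 6). 3/5 of 6 = 3.60, rounded up to 4, so 4 affirmative votes are needed; 4 voted in favor. Satisfied.

Valid — all requirements satisfied.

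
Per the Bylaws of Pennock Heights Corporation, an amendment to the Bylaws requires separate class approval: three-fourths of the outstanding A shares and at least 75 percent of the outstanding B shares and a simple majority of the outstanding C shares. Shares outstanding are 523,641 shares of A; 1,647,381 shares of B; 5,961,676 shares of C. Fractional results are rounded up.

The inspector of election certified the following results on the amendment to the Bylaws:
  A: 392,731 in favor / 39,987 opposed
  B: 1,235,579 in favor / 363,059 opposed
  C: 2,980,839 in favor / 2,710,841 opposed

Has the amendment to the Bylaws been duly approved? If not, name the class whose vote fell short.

Approved — every class gave the required vote.

A: 3/4 of 523641 = 392730.75, rounded up to 392731; 392,731 required, 392,731 in favor — approved.
B: 3/4 of 1647381 = 1235535.75, rounded up to 1235536; 1,235,536 required, 1,235,579 in favor — approved.
C: a majority of 5961676 is 2980839; 2,980,839 required, 2,980,839 in favor — approved.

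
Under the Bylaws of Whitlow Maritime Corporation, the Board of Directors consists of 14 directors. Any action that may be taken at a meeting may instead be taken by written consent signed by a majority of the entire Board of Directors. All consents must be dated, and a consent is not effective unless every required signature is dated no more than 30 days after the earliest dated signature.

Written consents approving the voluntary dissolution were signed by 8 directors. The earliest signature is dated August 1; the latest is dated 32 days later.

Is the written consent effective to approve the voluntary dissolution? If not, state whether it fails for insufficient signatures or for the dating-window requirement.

Not effective — dating-window requirement not satisfied.

Signatures required: a majority of 14 — a majority of 14 is 8, so 8 needed; 8 signed. Sufficient.
Dating window: the latest signature is 32 days after the earliest; the limit is 30 days. Outside the window.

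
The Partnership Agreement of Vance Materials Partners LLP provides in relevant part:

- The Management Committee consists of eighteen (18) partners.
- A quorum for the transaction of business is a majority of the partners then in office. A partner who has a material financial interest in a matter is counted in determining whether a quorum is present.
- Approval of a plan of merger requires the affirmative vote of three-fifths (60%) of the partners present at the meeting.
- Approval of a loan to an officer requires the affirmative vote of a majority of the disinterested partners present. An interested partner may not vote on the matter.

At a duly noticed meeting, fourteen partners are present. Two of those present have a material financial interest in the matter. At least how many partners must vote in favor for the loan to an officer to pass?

7

The loan to an officer requires a majority of the disinterested partners present (14 − 2 = 12).
A majority of 12 is 7.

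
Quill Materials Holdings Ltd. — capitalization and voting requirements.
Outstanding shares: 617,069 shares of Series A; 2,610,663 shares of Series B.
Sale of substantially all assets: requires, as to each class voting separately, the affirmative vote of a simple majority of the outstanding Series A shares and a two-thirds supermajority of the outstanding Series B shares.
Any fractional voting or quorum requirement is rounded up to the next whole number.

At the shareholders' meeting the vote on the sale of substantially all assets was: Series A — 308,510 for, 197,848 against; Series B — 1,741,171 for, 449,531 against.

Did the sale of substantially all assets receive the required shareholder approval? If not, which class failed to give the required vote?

Not approved — the Series A shares did not give the required vote.

Series A: a majority of 617069 is 308535; 308,535 required, 308,510 in favor — not approved.
Series B: 2/3 of 2610663 = 1740442; 1,740,442 required, 1,741,171 in favor — approved.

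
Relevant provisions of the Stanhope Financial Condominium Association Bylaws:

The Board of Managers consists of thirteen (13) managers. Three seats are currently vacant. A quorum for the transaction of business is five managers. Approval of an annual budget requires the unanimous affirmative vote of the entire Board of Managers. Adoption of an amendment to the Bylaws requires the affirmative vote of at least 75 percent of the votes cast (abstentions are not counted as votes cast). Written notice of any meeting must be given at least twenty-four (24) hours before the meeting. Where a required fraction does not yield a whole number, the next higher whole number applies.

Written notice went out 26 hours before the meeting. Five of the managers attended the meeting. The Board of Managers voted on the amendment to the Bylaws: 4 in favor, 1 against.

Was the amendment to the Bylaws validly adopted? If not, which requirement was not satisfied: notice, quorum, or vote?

Notice: 26 hours given; 24 required (26 ≥ 24). Satisfied.
Quorum: 5 present; quorum is 5. Satisfied.
Vote: the amendment to the Bylaws requires three-fourths of the votes cast (5). 3/4 of 5 = 3.75, rounded up to 4, so 4 affirmative votes are needed; 4 voted in favor. Satisfied.

Valid — all requirements satisfied.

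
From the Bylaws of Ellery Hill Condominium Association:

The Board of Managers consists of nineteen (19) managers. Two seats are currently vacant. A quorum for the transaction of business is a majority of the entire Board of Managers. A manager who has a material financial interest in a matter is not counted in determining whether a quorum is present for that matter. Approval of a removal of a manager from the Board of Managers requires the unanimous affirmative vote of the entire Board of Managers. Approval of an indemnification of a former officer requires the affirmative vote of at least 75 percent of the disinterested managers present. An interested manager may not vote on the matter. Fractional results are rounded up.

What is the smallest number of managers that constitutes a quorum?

10

A majority of 19 is 10.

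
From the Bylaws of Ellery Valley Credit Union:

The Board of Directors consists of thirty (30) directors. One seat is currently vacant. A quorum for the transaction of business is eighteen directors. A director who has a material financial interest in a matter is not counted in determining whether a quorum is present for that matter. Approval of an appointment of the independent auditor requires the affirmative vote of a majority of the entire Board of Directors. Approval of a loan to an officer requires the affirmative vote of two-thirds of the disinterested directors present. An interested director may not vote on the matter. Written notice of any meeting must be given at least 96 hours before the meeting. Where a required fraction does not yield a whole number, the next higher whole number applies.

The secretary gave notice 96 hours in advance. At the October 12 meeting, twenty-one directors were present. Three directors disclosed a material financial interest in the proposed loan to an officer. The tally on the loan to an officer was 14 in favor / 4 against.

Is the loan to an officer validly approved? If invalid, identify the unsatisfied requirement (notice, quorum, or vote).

Valid — all requirements satisfied.

Notice: 96 hours given; 96 required (96 ≥ 96). Satisfied.
Quorum: 21 present, but the 3 interested directors do not count, leaving 18. Quorum is 18. Satisfied.
Vote: the loan to an officer requires two-thirds of the disinterested directors present (21 − 3 = 18). 2/3 of 18 = 12, so 12 affirmative votes are needed; 14 voted in favor. Satisfied.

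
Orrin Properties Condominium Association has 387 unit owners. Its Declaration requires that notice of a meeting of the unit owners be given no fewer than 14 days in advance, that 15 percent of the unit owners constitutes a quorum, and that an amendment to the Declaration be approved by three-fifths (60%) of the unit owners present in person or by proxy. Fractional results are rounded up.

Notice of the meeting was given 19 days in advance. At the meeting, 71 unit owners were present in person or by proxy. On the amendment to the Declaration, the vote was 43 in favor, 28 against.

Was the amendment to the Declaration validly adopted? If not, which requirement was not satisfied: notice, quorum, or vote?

Valid — all requirements satisfied.

Notice: 19 days given; 14 required. Satisfied.
Quorum: 15% of 387 = 58.05, rounded up to 59; 71 present. Satisfied.
Vote: requires three-fifths of those present (71); 3/5 of 71 = 42.60, rounded up to 43, so 43 needed; 43 in favor. Satisfied.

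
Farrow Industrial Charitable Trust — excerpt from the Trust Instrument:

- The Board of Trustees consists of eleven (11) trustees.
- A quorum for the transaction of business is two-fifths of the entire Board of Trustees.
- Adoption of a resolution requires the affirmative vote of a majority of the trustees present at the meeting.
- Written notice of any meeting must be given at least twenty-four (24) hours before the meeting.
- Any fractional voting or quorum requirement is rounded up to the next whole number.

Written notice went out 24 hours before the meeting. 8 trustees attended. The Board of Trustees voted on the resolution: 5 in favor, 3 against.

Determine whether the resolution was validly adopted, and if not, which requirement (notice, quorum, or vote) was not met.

Valid — all requirements satisfied.

Notice: 24 hours given; 24 required (24 ≥ 24). Satisfied.
Quorum: 8 present; quorum is 5. Satisfied.
Vote: the resolution requires a majority of the trustees present (8). A majority of 8 is 5, so 5 affirmative votes are needed; 5 voted in favor. Satisfied.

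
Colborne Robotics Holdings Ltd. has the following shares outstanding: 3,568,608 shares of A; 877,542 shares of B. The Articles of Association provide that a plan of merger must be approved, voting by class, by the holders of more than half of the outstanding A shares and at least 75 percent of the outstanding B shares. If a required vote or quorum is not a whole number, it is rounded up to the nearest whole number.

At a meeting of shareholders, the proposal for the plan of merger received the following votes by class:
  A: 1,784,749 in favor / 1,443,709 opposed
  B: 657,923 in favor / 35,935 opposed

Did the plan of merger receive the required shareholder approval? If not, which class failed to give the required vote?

A: a majority of 3568608 is 1784305; 1,784,305 required, 1,784,749 in favor — approved.
B: 3/4 of 877542 = 658156.50, rounded up to 658157; 658,157 required, 657,923 in favor — not approved.

Not approved — the B shares did not give the required vote.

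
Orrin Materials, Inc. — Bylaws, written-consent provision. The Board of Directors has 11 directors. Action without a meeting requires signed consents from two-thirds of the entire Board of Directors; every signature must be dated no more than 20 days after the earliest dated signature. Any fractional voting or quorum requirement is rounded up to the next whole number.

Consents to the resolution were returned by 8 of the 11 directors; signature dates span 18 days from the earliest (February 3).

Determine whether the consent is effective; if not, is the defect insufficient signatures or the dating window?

Signatures required: two-thirds of 11 — 2/3 of 11 = 7.33, rounded up to 8, so 8 needed; 8 signed. Sufficient.
Dating window: the latest signature is 18 days after the earliest; the limit is 20 days. Within the window.

Effective — both the signature and dating-window requirements are satisfied.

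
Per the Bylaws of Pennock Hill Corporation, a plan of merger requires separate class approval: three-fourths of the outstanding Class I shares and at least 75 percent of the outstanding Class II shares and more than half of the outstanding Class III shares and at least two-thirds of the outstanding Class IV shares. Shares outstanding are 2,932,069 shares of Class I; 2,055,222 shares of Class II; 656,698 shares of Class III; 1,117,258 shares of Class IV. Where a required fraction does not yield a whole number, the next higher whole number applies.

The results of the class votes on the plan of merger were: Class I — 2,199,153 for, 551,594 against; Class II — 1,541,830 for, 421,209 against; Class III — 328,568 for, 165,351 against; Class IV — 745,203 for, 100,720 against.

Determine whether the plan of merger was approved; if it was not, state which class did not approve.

Class I: 3/4 of 2932069 = 2199051.75, rounded up to 2199052; 2,199,052 required, 2,199,153 in favor — approved.
Class II: 3/4 of 2055222 = 1541416.50, rounded up to 1541417; 1,541,417 required, 1,541,830 in favor — approved.
Class III: a majority of 656698 is 328350; 328,350 required, 328,568 in favor — approved.
Class IV: 2/3 of 1117258 = 744838.67, rounded up to 744839; 744,839 required, 745,203 in favor — approved.

Approved — every class gave the required vote.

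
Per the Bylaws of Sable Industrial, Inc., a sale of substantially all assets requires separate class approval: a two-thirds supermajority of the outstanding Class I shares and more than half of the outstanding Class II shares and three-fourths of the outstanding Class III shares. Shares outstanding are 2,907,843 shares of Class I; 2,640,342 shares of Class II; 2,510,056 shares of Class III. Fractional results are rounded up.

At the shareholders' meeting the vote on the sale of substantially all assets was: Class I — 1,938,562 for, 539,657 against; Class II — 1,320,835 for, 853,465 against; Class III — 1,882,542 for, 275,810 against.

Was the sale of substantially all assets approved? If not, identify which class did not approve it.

Class I: 2/3 of 2907843 = 1938562; 1,938,562 required, 1,938,562 in favor — approved.
Class II: a majority of 2640342 is 1320172; 1,320,172 required, 1,320,835 in favor — approved.
Class III: 3/4 of 2510056 = 1882542; 1,882,542 required, 1,882,542 in favor — approved.

Approved — every class gave the required vote.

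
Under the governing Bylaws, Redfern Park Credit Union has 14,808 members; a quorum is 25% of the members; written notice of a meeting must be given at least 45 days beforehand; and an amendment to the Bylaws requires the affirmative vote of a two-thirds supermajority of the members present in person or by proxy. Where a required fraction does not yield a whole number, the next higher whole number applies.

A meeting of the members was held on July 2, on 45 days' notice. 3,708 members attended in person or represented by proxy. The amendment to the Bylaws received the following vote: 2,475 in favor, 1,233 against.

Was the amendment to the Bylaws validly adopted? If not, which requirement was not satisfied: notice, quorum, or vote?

Notice: 45 days given; 45 required. Satisfied.
Quorum: 25% of 14,808 = 3,702; 3,708 present. Satisfied.
Vote: requires two-thirds of those present (3,708); 2/3 of 3708 = 2472, so 2,472 needed; 2,475 in favor. Satisfied.

Valid — all requirements satisfied.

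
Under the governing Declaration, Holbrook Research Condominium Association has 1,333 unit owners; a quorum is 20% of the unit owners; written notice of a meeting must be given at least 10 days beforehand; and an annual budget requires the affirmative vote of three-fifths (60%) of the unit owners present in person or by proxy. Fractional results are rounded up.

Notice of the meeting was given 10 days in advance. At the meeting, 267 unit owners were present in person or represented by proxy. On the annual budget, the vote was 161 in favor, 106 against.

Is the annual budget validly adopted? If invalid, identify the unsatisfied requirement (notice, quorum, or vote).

Notice: 10 days given; 10 required. Satisfied.
Quorum: 20% of 1,333 = 266.60, rounded up to 267; 267 present. Satisfied.
Vote: requires three-fifths of those present (267); 3/5 of 267 = 160.20, rounded up to 161, so 161 needed; 161 in favor. Satisfied.

Valid — all requirements satisfied.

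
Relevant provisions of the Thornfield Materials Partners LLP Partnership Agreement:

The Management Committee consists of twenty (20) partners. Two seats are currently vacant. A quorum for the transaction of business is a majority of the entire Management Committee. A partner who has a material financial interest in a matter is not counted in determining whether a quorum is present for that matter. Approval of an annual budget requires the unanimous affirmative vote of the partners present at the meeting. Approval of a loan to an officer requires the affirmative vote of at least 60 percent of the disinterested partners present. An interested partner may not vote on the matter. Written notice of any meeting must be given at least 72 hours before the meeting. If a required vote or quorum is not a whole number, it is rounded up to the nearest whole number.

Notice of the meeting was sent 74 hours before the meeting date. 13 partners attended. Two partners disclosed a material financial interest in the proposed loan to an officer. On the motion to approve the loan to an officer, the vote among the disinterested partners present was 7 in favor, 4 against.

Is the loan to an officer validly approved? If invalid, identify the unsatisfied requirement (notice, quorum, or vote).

Notice: 74 hours given; 72 required (74 ≥ 72). Satisfied.
Quorum: 13 present, but the 2 interested partners do not count, leaving 11. Quorum is 11. Satisfied.
Vote: the loan to an officer requires three-fifths of the disinterested partners present (13 − 2 = 11). 3/5 of 11 = 6.60, rounded up to 7, so 7 affirmative votes are needed; 7 voted in favor. Satisfied.

Valid — all requirements satisfied.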